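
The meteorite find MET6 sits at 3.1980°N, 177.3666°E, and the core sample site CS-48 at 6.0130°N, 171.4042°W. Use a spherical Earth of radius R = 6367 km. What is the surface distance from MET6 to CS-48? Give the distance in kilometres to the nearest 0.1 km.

1282.4 km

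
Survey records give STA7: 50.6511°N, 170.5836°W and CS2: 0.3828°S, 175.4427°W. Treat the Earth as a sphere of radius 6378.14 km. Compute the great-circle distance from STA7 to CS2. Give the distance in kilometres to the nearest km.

Δφ = -51.0339°,  Δλ = -4.8591°
a = sin²(Δφ/2) + cos φ₁ cos φ₂ sin²(Δλ/2) = 0.186709
c = 2·arcsin(√a) = 0.893637 rad = 51.2016°
d = R·c = 6378.14 × 0.893637 = 5699.7 km

5700 km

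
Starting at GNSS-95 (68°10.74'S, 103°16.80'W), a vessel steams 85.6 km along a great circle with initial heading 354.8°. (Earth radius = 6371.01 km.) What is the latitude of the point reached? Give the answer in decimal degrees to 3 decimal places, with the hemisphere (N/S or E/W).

GNSS-95: φ = -68.17900°, λ = -103.28000°
δ = d/R = 85.6/6371.01 = 0.013436 rad
φ₂ = arcsin(sin φ₁ cos δ + cos φ₁ sin δ cos θ)
   = arcsin(-0.92835·0.99991 + 0.37171·0.01344·0.99588) = -67.41225°
λ₂ = λ₁ + atan2(sin θ sin δ cos φ₁, cos δ − sin φ₁ sin φ₂) = -103.46164°

67.412°S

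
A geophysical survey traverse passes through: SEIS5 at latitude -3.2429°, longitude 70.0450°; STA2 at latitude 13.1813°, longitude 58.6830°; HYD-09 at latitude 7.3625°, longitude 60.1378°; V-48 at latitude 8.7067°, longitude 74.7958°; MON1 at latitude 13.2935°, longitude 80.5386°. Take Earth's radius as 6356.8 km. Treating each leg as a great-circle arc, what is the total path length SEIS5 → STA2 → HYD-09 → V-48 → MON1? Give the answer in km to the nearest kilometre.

5299 km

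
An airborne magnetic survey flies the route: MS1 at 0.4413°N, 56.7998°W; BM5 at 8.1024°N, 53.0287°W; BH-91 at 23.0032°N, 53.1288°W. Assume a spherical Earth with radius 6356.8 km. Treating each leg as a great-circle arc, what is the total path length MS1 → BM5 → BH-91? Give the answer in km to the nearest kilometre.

MS1→BM5: c = 0.148930 rad, d = 946.72 km
BM5→BH-91: c = 0.260073 rad, d = 1653.23 km
Total = 946.72 + 1653.23 = 2599.95 km

2600 km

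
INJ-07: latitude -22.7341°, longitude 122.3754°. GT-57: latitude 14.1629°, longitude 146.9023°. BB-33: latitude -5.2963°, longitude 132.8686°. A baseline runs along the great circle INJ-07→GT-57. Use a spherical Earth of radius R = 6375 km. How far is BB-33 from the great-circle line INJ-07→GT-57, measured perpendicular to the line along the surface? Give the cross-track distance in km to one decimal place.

140.2 km

δ₁₃ = central angle INJ-07→BB-33 = 0.352002 rad  (haversine)
θ₁₃ = bearing INJ-07→BB-33 = 31.733°,  θ₁₂ = bearing INJ-07→GT-57 = 35.391°
dₓₜ = R·arcsin(sin δ₁₃ · sin(θ₁₃ − θ₁₂)) = 6375·arcsin(0.34478·sin(-3.658°)) = -140.225 km
|dₓₜ| = 140.225 km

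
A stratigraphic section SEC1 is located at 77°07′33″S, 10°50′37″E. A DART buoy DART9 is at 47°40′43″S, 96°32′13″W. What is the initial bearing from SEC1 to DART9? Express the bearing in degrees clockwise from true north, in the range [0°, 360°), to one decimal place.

SEC1: φ = -77.12583°, λ = +10.84361°
DART9: φ = -47.67861°, λ = -96.53694°
Δλ = -107.3806°
y = sin Δλ · cos φ₂ = -0.642547
x = cos φ₁ sin φ₂ − sin φ₁ cos φ₂ cos Δλ = -0.360808
θ = atan2(y, x) = -119.3154° → 240.6846° (mod 360°)

240.7°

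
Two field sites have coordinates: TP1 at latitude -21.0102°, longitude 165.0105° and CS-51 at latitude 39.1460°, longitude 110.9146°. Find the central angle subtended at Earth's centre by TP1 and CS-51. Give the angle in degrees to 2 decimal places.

78.57°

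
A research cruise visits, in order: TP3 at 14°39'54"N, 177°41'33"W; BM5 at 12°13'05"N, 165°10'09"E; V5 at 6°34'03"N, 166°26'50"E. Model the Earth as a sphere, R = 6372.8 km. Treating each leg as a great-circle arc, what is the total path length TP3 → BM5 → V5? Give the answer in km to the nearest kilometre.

TP3: φ = +14.66500°, λ = -177.69250°
BM5: φ = +12.21806°, λ = +165.16917°
V5: φ = +6.56750°, λ = +166.44722°
TP3→BM5: c = 0.293961 rad, d = 1873.35 km
BM5→V5: c = 0.101044 rad, d = 643.94 km
Total = 1873.35 + 643.94 = 2517.29 km

2517 km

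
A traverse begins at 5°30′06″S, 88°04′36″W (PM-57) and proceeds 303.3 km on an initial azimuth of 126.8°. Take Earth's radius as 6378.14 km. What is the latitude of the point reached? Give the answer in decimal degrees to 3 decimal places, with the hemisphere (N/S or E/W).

PM-57: φ = -5.50167°, λ = -88.07667°
δ = d/R = 303.3/6378.14 = 0.047553 rad
φ₂ = arcsin(sin φ₁ cos δ + cos φ₁ sin δ cos θ)
   = arcsin(-0.09587·0.99887 + 0.99539·0.04754·-0.59902) = -7.12935°
λ₂ = λ₁ + atan2(sin θ sin δ cos φ₁, cos δ − sin φ₁ sin φ₂) = -85.87829°

7.129°S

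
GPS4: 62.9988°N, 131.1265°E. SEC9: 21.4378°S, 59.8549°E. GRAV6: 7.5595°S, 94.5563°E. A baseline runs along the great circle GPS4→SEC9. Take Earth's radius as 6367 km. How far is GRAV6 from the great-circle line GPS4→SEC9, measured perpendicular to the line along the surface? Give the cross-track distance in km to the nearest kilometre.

2834 km

δ₁₃ = central angle GPS4→GRAV6 = 1.324058 rad  (haversine)
θ₁₃ = bearing GPS4→GRAV6 = 217.523°,  θ₁₂ = bearing GPS4→SEC9 = 243.881°
dₓₜ = R·arcsin(sin δ₁₃ · sin(θ₁₃ − θ₁₂)) = 6367·arcsin(0.96971·sin(-26.358°)) = -2833.832 km
|dₓₜ| = 2833.832 km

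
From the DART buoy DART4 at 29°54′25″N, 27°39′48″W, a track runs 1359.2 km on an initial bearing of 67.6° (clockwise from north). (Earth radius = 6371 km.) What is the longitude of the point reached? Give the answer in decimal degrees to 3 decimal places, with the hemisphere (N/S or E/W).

14.028°W

DART4: φ = +29.90694°, λ = -27.66333°
δ = d/R = 1359.2/6371 = 0.213342 rad
φ₂ = arcsin(sin φ₁ cos δ + cos φ₁ sin δ cos θ)
   = arcsin(0.49859·0.97733 + 0.86684·0.21173·0.38107) = 33.86431°
λ₂ = λ₁ + atan2(sin θ sin δ cos φ₁, cos δ − sin φ₁ sin φ₂) = -14.02791°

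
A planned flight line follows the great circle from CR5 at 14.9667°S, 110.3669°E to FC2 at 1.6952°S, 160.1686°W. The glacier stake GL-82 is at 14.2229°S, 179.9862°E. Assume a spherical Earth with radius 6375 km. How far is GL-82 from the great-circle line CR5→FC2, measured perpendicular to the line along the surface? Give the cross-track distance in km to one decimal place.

δ₁₃ = central angle CR5→GL-82 = 1.170619 rad  (haversine)
θ₁₃ = bearing CR5→GL-82 = 99.385°,  θ₁₂ = bearing CR5→FC2 = 91.500°
dₓₜ = R·arcsin(sin δ₁₃ · sin(θ₁₃ − θ₁₂)) = 6375·arcsin(0.92099·sin(7.885°)) = 807.613 km
|dₓₜ| = 807.613 km

807.6 km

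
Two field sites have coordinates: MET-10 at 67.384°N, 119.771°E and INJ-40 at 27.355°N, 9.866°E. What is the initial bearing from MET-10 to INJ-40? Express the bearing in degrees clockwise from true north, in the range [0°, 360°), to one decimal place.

298.6°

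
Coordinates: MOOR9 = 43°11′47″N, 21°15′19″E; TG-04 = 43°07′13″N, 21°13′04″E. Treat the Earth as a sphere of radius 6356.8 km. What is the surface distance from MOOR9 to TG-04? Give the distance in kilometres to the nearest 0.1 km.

9.0 km

MOOR9: φ = +43.19639°, λ = +21.25528°
TG-04: φ = +43.12028°, λ = +21.21778°
Δφ = -0.0761°,  Δλ = -0.0375°
a = sin²(Δφ/2) + cos φ₁ cos φ₂ sin²(Δλ/2) = 0.000000
c = 2·arcsin(√a) = 0.001412 rad = 0.0809°
d = R·c = 6356.8 × 0.001412 = 9.0 km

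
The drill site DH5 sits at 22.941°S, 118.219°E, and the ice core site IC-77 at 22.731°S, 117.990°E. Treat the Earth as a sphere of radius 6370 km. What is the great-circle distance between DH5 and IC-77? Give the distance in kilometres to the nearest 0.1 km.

Δφ = 0.2100°,  Δλ = -0.2290°
a = sin²(Δφ/2) + cos φ₁ cos φ₂ sin²(Δλ/2) = 0.000007
c = 2·arcsin(√a) = 0.005196 rad = 0.2977°
d = R·c = 6370 × 0.005196 = 33.1 km

33.1 km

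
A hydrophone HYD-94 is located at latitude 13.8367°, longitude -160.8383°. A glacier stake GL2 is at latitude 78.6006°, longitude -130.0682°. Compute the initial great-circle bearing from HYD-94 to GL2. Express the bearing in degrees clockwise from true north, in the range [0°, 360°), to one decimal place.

6.3°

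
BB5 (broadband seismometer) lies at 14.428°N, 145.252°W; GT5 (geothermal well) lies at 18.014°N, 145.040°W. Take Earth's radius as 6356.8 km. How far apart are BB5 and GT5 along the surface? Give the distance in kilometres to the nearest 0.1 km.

398.5 km

Δφ = 3.5860°,  Δλ = 0.2120°
a = sin²(Δφ/2) + cos φ₁ cos φ₂ sin²(Δλ/2) = 0.000982
c = 2·arcsin(√a) = 0.062688 rad = 3.5918°
d = R·c = 6356.8 × 0.062688 = 398.5 km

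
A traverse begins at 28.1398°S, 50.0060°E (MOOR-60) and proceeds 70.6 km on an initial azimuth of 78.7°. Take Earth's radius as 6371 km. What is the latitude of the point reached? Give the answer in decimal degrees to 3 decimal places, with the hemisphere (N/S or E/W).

δ = d/R = 70.6/6371 = 0.011081 rad
φ₂ = arcsin(sin φ₁ cos δ + cos φ₁ sin δ cos θ)
   = arcsin(-0.47162·0.99994 + 0.88180·0.01108·0.19595) = -28.01358°
λ₂ = λ₁ + atan2(sin θ sin δ cos φ₁, cos δ − sin φ₁ sin φ₂) = 50.71125°

28.014°S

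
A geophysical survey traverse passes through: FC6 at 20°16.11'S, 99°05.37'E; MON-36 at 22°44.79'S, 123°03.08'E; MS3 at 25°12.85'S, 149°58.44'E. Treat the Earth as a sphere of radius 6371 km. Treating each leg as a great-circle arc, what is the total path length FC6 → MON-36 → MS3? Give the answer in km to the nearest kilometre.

FC6: φ = -20.26850°, λ = +99.08950°
MON-36: φ = -22.74650°, λ = +123.05133°
MS3: φ = -25.21417°, λ = +149.97400°
FC6→MON-36: c = 0.391060 rad, d = 2491.44 km
MON-36→MS3: c = 0.430772 rad, d = 2744.45 km
Total = 2491.44 + 2744.45 = 5235.89 km

5236 km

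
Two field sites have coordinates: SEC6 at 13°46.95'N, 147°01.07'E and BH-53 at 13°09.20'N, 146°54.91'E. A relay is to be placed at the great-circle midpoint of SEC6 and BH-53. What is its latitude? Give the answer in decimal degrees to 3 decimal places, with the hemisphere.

SEC6: φ = +13.78250°, λ = +147.01783°
BH-53: φ = +13.15333°, λ = +146.91517°
Bx = cos φ₂ cos Δλ = 0.973763,  By = cos φ₂ sin Δλ = -0.001745
φₘ = atan2(sin φ₁ + sin φ₂, √((cos φ₁ + Bx)² + By²)) = 13.46792°
λₘ = λ₁ + atan2(By, cos φ₁ + Bx) = 146.96643°

13.468°N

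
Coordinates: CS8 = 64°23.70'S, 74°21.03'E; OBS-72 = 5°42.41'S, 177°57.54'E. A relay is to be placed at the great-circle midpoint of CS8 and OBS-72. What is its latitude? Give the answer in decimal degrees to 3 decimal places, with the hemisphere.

CS8: φ = -64.39500°, λ = +74.35050°
OBS-72: φ = -5.70683°, λ = +177.95900°
Bx = cos φ₂ cos Δλ = -0.234120,  By = cos φ₂ sin Δλ = 0.967109
φₘ = atan2(sin φ₁ + sin φ₂, √((cos φ₁ + Bx)² + By²)) = -45.40498°
λₘ = λ₁ + atan2(By, cos φ₁ + Bx) = 152.77749°

45.405°S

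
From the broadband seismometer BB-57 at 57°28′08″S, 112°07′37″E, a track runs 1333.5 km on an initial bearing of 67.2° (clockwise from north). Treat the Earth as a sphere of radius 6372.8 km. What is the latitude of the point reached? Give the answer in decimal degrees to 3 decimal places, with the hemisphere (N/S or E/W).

BB-57: φ = -57.46889°, λ = +112.12694°
δ = d/R = 1333.5/6372.8 = 0.209249 rad
φ₂ = arcsin(sin φ₁ cos δ + cos φ₁ sin δ cos θ)
   = arcsin(-0.84310·0.97819 + 0.53776·0.20773·0.38752) = -51.39092°
λ₂ = λ₁ + atan2(sin θ sin δ cos φ₁, cos δ − sin φ₁ sin φ₂) = 129.99824°

51.391°S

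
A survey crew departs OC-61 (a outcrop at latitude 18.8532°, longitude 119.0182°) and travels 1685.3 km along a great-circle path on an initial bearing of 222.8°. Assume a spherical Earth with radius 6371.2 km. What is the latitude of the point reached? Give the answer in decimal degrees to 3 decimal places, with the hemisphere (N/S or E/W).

δ = d/R = 1685.3/6371.2 = 0.264518 rad
φ₂ = arcsin(sin φ₁ cos δ + cos φ₁ sin δ cos θ)
   = arcsin(0.32314·0.96522 + 0.94635·0.26144·-0.73373) = 7.49081°
λ₂ = λ₁ + atan2(sin θ sin δ cos φ₁, cos δ − sin φ₁ sin φ₂) = 108.69706°

7.491°N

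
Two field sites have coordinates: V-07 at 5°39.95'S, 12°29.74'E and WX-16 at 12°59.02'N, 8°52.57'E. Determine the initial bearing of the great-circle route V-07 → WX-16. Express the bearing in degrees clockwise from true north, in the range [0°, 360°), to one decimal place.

V-07: φ = -5.66583°, λ = +12.49567°
WX-16: φ = +12.98367°, λ = +8.87617°
Δλ = -3.6195°
y = sin Δλ · cos φ₂ = -0.061516
x = cos φ₁ sin φ₂ − sin φ₁ cos φ₂ cos Δλ = 0.319586
θ = atan2(y, x) = -10.8954° → 349.1046° (mod 360°)

349.1°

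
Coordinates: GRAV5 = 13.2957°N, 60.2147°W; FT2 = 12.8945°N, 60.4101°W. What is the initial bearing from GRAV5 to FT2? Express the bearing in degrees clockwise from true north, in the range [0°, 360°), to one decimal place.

Δλ = -0.1954°
y = sin Δλ · cos φ₂ = -0.003324
x = cos φ₁ sin φ₂ − sin φ₁ cos φ₂ cos Δλ = -0.007001
θ = atan2(y, x) = -154.5994° → 205.4006° (mod 360°)

205.4°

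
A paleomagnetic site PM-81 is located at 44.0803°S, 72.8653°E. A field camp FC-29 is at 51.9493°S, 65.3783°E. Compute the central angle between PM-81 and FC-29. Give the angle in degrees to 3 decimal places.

9.317°

Δφ = -7.8690°,  Δλ = -7.4870°
a = sin²(Δφ/2) + cos φ₁ cos φ₂ sin²(Δλ/2) = 0.006596
c = 2·arcsin(√a) = 0.162606 rad = 9.3166°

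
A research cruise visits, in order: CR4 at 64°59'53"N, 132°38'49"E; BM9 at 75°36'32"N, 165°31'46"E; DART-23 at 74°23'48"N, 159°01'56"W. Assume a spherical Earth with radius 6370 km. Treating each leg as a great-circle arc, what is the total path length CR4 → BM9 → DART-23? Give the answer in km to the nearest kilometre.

CR4: φ = +64.99806°, λ = +132.64694°
BM9: φ = +75.60889°, λ = +165.52944°
DART-23: φ = +74.39667°, λ = -159.03222°
CR4→BM9: c = 0.261239 rad, d = 1664.09 km
BM9→DART-23: c = 0.158967 rad, d = 1012.62 km
Total = 1664.09 + 1012.62 = 2676.71 km

2677 km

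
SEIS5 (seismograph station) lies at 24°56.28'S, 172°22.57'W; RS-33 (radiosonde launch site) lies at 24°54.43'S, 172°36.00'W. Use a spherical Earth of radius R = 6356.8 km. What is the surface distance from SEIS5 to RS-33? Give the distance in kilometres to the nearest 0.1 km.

22.8 km

SEIS5: φ = -24.93800°, λ = -172.37617°
RS-33: φ = -24.90717°, λ = -172.60000°
Δφ = 0.0308°,  Δλ = -0.2238°
a = sin²(Δφ/2) + cos φ₁ cos φ₂ sin²(Δλ/2) = 0.000003
c = 2·arcsin(√a) = 0.003583 rad = 0.2053°
d = R·c = 6356.8 × 0.003583 = 22.8 km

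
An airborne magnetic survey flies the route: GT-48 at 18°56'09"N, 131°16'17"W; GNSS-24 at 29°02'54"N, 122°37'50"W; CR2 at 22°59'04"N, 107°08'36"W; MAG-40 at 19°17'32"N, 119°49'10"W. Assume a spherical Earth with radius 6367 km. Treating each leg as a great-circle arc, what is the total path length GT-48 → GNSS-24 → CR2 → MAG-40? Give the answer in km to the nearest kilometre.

4485 km

GT-48: φ = +18.93583°, λ = -131.27139°
GNSS-24: φ = +29.04833°, λ = -122.63056°
CR2: φ = +22.98444°, λ = -107.14333°
MAG-40: φ = +19.29222°, λ = -119.81944°
GT-48→GNSS-24: c = 0.223719 rad, d = 1424.42 km
GNSS-24→CR2: c = 0.264657 rad, d = 1685.07 km
CR2→MAG-40: c = 0.216079 rad, d = 1375.78 km
Total = 1424.42 + 1685.07 + 1375.78 = 4485.27 km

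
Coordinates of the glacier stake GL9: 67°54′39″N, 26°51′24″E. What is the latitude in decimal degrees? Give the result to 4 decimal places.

67.9108°N

67° + 54′/60 + 39″/3600 = 67 + 0.90000 + 0.01083 = 67.9108°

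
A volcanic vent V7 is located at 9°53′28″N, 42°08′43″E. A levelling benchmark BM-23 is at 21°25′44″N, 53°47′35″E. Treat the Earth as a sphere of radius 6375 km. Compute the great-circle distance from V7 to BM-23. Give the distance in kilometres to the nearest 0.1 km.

1788.4 km

V7: φ = +9.89111°, λ = +42.14528°
BM-23: φ = +21.42889°, λ = +53.79306°
Δφ = 11.5378°,  Δλ = 11.6478°
a = sin²(Δφ/2) + cos φ₁ cos φ₂ sin²(Δλ/2) = 0.019546
c = 2·arcsin(√a) = 0.280530 rad = 16.0732°
d = R·c = 6375 × 0.280530 = 1788.4 km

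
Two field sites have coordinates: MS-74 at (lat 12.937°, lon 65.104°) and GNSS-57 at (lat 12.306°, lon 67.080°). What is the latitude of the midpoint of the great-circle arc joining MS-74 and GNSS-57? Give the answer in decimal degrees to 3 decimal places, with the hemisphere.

Bx = cos φ₂ cos Δλ = 0.976442,  By = cos φ₂ sin Δλ = 0.033689
φₘ = atan2(sin φ₁ + sin φ₂, √((cos φ₁ + Bx)² + By²)) = 12.62332°
λₘ = λ₁ + atan2(By, cos φ₁ + Bx) = 66.09322°

12.623°N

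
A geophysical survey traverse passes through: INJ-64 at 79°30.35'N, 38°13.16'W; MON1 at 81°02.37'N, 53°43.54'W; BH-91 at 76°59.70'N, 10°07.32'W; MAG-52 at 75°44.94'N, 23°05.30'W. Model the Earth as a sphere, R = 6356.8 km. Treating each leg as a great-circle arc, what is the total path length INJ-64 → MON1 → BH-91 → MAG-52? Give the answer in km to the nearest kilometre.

1693 km

INJ-64: φ = +79.50583°, λ = -38.21933°
MON1: φ = +81.03950°, λ = -53.72567°
BH-91: φ = +76.99500°, λ = -10.12200°
MAG-52: φ = +75.74900°, λ = -23.08833°
INJ-64→MON1: c = 0.052747 rad, d = 335.30 km
MON1→BH-91: c = 0.156106 rad, d = 992.33 km
BH-91→MAG-52: c = 0.057436 rad, d = 365.11 km
Total = 335.30 + 992.33 + 365.11 = 1692.74 km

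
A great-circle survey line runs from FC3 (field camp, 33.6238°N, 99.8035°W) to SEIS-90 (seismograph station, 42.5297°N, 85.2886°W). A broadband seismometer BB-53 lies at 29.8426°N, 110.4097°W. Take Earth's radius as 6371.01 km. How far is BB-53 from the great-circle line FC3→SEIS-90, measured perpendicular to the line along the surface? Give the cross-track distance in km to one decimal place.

δ₁₃ = central angle FC3→BB-53 = 0.170598 rad  (haversine)
θ₁₃ = bearing FC3→BB-53 = 250.117°,  θ₁₂ = bearing FC3→SEIS-90 = 47.738°
dₓₜ = R·arcsin(sin δ₁₃ · sin(θ₁₃ − θ₁₂)) = 6371.01·arcsin(0.16977·sin(202.378°)) = -412.081 km
|dₓₜ| = 412.081 km

412.1 km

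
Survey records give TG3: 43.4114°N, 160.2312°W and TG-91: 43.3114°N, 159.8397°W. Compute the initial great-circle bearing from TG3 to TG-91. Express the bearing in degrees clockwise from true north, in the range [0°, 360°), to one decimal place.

109.2°

Δλ = 0.3915°
y = sin Δλ · cos φ₂ = 0.004972
x = cos φ₁ sin φ₂ − sin φ₁ cos φ₂ cos Δλ = -0.001734
θ = atan2(y, x) = 109.2233° → 109.2233° (mod 360°)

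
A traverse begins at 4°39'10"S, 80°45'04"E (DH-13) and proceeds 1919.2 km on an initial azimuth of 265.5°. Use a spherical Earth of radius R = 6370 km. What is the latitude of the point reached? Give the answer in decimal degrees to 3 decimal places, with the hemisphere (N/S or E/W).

5.778°S

DH-13: φ = -4.65278°, λ = +80.75111°
δ = d/R = 1919.2/6370 = 0.301287 rad
φ₂ = arcsin(sin φ₁ cos δ + cos φ₁ sin δ cos θ)
   = arcsin(-0.08112·0.95496 + 0.99670·0.29675·-0.07846) = -5.77771°
λ₂ = λ₁ + atan2(sin θ sin δ cos φ₁, cos δ − sin φ₁ sin φ₂) = 63.45287°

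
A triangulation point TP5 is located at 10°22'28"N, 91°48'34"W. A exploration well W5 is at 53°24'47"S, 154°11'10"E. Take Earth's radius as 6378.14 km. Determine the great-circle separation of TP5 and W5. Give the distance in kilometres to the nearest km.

12526 km

TP5: φ = +10.37444°, λ = -91.80944°
W5: φ = -53.41306°, λ = +154.18611°
Δφ = -63.7875°,  Δλ = -114.0044°
a = sin²(Δφ/2) + cos φ₁ cos φ₂ sin²(Δλ/2) = 0.691553
c = 2·arcsin(√a) = 1.963953 rad = 112.5262°
d = R·c = 6378.14 × 1.963953 = 12526.4 km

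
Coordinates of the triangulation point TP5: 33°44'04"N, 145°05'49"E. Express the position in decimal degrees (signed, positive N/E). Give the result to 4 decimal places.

lat: 33.7344° N → +33.7344°
lon: 145.0969° E → +145.0969°

+33.7344°, +145.0969°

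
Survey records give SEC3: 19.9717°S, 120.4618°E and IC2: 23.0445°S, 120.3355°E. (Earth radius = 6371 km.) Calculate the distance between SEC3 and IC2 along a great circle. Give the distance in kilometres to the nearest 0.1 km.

341.9 km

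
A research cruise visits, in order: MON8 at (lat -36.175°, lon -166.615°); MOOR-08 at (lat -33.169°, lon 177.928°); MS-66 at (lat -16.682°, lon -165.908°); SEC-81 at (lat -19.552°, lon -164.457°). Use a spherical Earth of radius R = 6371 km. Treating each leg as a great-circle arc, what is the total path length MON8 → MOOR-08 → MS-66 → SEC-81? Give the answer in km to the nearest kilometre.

MON8→MOOR-08: c = 0.227715 rad, d = 1450.77 km
MOOR-08→MS-66: c = 0.383965 rad, d = 2446.24 km
MS-66→SEC-81: c = 0.055572 rad, d = 354.05 km
Total = 1450.77 + 2446.24 + 354.05 = 4251.06 km

4251 km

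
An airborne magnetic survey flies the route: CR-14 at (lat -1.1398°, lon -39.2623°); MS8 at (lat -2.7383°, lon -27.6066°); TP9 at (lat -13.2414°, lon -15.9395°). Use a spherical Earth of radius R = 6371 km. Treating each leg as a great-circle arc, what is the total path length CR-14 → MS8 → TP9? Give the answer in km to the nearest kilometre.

3042 km

CR-14→MS8: c = 0.205212 rad, d = 1307.41 km
MS8→TP9: c = 0.272294 rad, d = 1734.79 km
Total = 1307.41 + 1734.79 = 3042.19 km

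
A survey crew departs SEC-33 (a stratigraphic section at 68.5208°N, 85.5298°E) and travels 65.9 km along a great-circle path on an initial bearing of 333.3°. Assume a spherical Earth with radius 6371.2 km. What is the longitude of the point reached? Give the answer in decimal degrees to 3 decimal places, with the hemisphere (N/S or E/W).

δ = d/R = 65.9/6371.2 = 0.010343 rad
φ₂ = arcsin(sin φ₁ cos δ + cos φ₁ sin δ cos θ)
   = arcsin(0.93055·0.99995 + 0.36616·0.01034·0.89337) = 69.04863°
λ₂ = λ₁ + atan2(sin θ sin δ cos φ₁, cos δ − sin φ₁ sin φ₂) = 84.78511°

84.785°E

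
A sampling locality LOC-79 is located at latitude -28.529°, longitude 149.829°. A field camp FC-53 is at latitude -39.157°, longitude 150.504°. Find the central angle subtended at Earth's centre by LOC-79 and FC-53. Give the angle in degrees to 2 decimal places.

Δφ = -10.6280°,  Δλ = 0.6750°
a = sin²(Δφ/2) + cos φ₁ cos φ₂ sin²(Δλ/2) = 0.008601
c = 2·arcsin(√a) = 0.185750 rad = 10.6427°

10.64°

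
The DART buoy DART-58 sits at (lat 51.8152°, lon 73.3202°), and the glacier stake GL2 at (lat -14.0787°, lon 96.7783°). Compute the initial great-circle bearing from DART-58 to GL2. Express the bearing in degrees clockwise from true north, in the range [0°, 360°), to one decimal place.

Δλ = 23.4581°
y = sin Δλ · cos φ₂ = 0.386121
x = cos φ₁ sin φ₂ − sin φ₁ cos φ₂ cos Δλ = -0.849779
θ = atan2(y, x) = 155.5640° → 155.5640° (mod 360°)

155.6°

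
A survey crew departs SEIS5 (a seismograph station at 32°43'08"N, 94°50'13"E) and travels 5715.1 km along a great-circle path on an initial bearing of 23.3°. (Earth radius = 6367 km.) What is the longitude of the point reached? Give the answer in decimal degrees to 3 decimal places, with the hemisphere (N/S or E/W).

161.034°E

SEIS5: φ = +32.71889°, λ = +94.83694°
δ = d/R = 5715.1/6367 = 0.897613 rad
φ₂ = arcsin(sin φ₁ cos δ + cos φ₁ sin δ cos θ)
   = arcsin(0.54052·0.62348 + 0.84133·0.78184·0.91845) = 70.24459°
λ₂ = λ₁ + atan2(sin θ sin δ cos φ₁, cos δ − sin φ₁ sin φ₂) = 161.03365°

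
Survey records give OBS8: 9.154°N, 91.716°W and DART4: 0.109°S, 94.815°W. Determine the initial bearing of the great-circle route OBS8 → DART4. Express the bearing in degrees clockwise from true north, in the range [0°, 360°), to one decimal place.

Δλ = -3.0990°
y = sin Δλ · cos φ₂ = -0.054061
x = cos φ₁ sin φ₂ − sin φ₁ cos φ₂ cos Δλ = -0.160734
θ = atan2(y, x) = -161.4101° → 198.5899° (mod 360°)

198.6°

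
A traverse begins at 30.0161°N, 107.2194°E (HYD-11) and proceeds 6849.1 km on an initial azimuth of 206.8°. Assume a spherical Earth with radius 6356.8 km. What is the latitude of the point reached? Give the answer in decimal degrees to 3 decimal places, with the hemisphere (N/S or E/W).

δ = d/R = 6849.1/6356.8 = 1.077445 rad
φ₂ = arcsin(sin φ₁ cos δ + cos φ₁ sin δ cos θ)
   = arcsin(0.50024·0.47358 + 0.86588·0.88075·-0.89259) = -26.34697°
λ₂ = λ₁ + atan2(sin θ sin δ cos φ₁, cos δ − sin φ₁ sin φ₂) = 80.91481°

26.347°S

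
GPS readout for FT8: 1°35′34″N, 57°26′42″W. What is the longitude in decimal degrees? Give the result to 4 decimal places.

57° + 26′/60 + 42″/3600 = 57 + 0.43333 + 0.01167 = 57.4450°

57.4450°W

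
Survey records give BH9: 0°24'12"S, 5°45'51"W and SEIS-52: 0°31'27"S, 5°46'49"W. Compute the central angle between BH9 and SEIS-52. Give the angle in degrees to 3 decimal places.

BH9: φ = -0.40333°, λ = -5.76417°
SEIS-52: φ = -0.52417°, λ = -5.78028°
Δφ = -0.1208°,  Δλ = -0.0161°
a = sin²(Δφ/2) + cos φ₁ cos φ₂ sin²(Δλ/2) = 0.000001
c = 2·arcsin(√a) = 0.002128 rad = 0.1219°

0.122°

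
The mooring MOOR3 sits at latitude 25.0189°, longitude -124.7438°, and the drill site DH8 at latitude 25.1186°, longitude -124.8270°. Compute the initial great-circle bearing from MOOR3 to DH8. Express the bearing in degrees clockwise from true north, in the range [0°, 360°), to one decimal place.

Δλ = -0.0832°
y = sin Δλ · cos φ₂ = -0.001315
x = cos φ₁ sin φ₂ − sin φ₁ cos φ₂ cos Δλ = 0.001740
θ = atan2(y, x) = -37.0678° → 322.9322° (mod 360°)

322.9°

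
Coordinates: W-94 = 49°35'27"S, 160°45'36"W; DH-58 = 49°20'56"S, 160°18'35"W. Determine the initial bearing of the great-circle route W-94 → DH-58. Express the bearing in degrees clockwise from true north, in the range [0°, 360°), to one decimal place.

50.6°

W-94: φ = -49.59083°, λ = -160.76000°
DH-58: φ = -49.34889°, λ = -160.30972°
Δλ = 0.4503°
y = sin Δλ · cos φ₂ = 0.005120
x = cos φ₁ sin φ₂ − sin φ₁ cos φ₂ cos Δλ = 0.004207
θ = atan2(y, x) = 50.5859° → 50.5859° (mod 360°)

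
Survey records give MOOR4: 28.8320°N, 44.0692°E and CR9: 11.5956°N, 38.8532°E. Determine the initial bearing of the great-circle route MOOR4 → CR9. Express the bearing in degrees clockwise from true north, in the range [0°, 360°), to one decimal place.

196.8°

Δλ = -5.2160°
y = sin Δλ · cos φ₂ = -0.089055
x = cos φ₁ sin φ₂ − sin φ₁ cos φ₂ cos Δλ = -0.294359
θ = atan2(y, x) = -163.1673° → 196.8327° (mod 360°)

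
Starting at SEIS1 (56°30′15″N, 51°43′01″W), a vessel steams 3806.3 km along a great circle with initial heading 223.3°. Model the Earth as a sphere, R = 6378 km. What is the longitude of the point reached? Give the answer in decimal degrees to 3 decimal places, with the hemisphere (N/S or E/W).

77.509°W

SEIS1: φ = +56.50417°, λ = -51.71694°
δ = d/R = 3806.3/6378 = 0.596786 rad
φ₂ = arcsin(sin φ₁ cos δ + cos φ₁ sin δ cos θ)
   = arcsin(0.83393·0.82715 + 0.55188·0.56199·-0.72777) = 27.64953°
λ₂ = λ₁ + atan2(sin θ sin δ cos φ₁, cos δ − sin φ₁ sin φ₂) = -77.50918°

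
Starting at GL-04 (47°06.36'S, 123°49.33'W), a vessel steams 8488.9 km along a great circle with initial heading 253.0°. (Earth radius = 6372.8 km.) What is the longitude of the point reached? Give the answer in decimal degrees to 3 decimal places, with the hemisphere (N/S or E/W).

143.272°E

GL-04: φ = -47.10600°, λ = -123.82217°
δ = d/R = 8488.9/6372.8 = 1.332052 rad
φ₂ = arcsin(sin φ₁ cos δ + cos φ₁ sin δ cos θ)
   = arcsin(-0.73261·0.23648 + 0.68064·0.97164·-0.29237) = -21.50653°
λ₂ = λ₁ + atan2(sin θ sin δ cos φ₁, cos δ − sin φ₁ sin φ₂) = 143.27235°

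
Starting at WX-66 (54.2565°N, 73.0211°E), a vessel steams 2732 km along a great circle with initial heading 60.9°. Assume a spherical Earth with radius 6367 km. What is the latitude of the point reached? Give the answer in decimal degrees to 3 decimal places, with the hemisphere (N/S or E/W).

δ = d/R = 2732/6367 = 0.429087 rad
φ₂ = arcsin(sin φ₁ cos δ + cos φ₁ sin δ cos θ)
   = arcsin(0.81164·0.90935 + 0.58416·0.41604·0.48634) = 58.89893°
λ₂ = λ₁ + atan2(sin θ sin δ cos φ₁, cos δ − sin φ₁ sin φ₂) = 117.75032°

58.899°N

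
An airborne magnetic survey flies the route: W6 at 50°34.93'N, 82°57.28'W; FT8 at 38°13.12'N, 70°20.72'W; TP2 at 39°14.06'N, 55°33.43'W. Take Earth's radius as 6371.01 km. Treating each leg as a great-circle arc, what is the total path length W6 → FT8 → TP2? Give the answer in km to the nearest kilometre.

W6: φ = +50.58217°, λ = -82.95467°
FT8: φ = +38.21867°, λ = -70.34533°
TP2: φ = +39.23433°, λ = -55.55717°
W6→FT8: c = 0.266203 rad, d = 1695.98 km
FT8→TP2: c = 0.201909 rad, d = 1286.36 km
Total = 1695.98 + 1286.36 = 2982.34 km

2982 km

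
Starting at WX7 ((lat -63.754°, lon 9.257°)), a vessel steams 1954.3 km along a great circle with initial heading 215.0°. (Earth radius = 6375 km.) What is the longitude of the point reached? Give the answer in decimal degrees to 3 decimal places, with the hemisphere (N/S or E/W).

31.633°W

δ = d/R = 1954.3/6375 = 0.306557 rad
φ₂ = arcsin(sin φ₁ cos δ + cos φ₁ sin δ cos θ)
   = arcsin(-0.89690·0.95338 + 0.44223·0.30178·-0.81915) = -74.66749°
λ₂ = λ₁ + atan2(sin θ sin δ cos φ₁, cos δ − sin φ₁ sin φ₂) = -31.63324°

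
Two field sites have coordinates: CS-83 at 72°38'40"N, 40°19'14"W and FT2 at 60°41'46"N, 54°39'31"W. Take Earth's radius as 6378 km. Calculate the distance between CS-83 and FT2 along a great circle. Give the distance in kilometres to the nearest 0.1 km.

1463.6 km

CS-83: φ = +72.64444°, λ = -40.32056°
FT2: φ = +60.69611°, λ = -54.65861°
Δφ = -11.9483°,  Δλ = -14.3381°
a = sin²(Δφ/2) + cos φ₁ cos φ₂ sin²(Δλ/2) = 0.013107
c = 2·arcsin(√a) = 0.229470 rad = 13.1477°
d = R·c = 6378 × 0.229470 = 1463.6 km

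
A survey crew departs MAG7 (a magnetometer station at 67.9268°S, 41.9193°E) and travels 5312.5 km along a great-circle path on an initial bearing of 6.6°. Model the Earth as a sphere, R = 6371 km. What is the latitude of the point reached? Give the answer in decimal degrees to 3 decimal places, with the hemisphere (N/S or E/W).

δ = d/R = 5312.5/6371 = 0.833857 rad
φ₂ = arcsin(sin φ₁ cos δ + cos φ₁ sin δ cos θ)
   = arcsin(-0.92670·0.67202 + 0.37579·0.74053·0.99337) = -20.26294°
λ₂ = λ₁ + atan2(sin θ sin δ cos φ₁, cos δ − sin φ₁ sin φ₂) = 47.12486°

20.263°S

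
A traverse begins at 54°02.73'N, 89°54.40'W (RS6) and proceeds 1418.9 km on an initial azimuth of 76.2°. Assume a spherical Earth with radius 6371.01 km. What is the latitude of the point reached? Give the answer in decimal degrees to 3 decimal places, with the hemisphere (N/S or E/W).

55.127°N

RS6: φ = +54.04550°, λ = -89.90667°
δ = d/R = 1418.9/6371.01 = 0.222712 rad
φ₂ = arcsin(sin φ₁ cos δ + cos φ₁ sin δ cos θ)
   = arcsin(0.80948·0.97530 + 0.58714·0.22088·0.23853) = 55.12738°
λ₂ = λ₁ + atan2(sin θ sin δ cos φ₁, cos δ − sin φ₁ sin φ₂) = -67.87241°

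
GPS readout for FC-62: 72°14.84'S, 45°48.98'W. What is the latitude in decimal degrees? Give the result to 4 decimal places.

72° + 14.84′/60 = 72 + 0.24733 = 72.2473°

72.2473°S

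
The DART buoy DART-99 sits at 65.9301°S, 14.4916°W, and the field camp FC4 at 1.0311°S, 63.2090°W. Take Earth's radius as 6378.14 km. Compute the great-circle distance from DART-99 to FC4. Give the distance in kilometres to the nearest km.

8172 km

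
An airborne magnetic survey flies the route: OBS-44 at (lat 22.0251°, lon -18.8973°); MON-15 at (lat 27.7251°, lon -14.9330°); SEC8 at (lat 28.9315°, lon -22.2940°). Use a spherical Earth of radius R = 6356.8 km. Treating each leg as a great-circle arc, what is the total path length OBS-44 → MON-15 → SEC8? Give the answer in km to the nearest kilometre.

1479 km

OBS-44→MON-15: c = 0.117608 rad, d = 747.61 km
MON-15→SEC8: c = 0.115010 rad, d = 731.10 km
Total = 747.61 + 731.10 = 1478.71 km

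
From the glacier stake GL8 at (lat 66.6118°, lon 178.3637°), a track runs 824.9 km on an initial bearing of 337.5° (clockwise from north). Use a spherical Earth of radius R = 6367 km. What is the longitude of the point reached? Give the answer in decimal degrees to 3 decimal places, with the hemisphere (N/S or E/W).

168.491°E

δ = d/R = 824.9/6367 = 0.129559 rad
φ₂ = arcsin(sin φ₁ cos δ + cos φ₁ sin δ cos θ)
   = arcsin(0.91784·0.99162 + 0.39696·0.12920·0.92388) = 73.24095°
λ₂ = λ₁ + atan2(sin θ sin δ cos φ₁, cos δ − sin φ₁ sin φ₂) = 168.49072°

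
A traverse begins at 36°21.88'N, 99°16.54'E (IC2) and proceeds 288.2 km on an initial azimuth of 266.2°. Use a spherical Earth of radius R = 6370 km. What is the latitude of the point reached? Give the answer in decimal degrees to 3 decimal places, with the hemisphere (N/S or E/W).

36.150°N

IC2: φ = +36.36467°, λ = +99.27567°
δ = d/R = 288.2/6370 = 0.045243 rad
φ₂ = arcsin(sin φ₁ cos δ + cos φ₁ sin δ cos θ)
   = arcsin(0.59292·0.99898 + 0.80526·0.04523·-0.06627) = 36.15005°
λ₂ = λ₁ + atan2(sin θ sin δ cos φ₁, cos δ − sin φ₁ sin φ₂) = 96.07183°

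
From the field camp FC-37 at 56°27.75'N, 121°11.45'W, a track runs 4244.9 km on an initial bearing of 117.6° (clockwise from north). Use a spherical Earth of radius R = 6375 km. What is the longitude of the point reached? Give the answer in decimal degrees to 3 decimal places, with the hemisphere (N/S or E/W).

82.065°W

FC-37: φ = +56.46250°, λ = -121.19083°
δ = d/R = 4244.9/6375 = 0.665867 rad
φ₂ = arcsin(sin φ₁ cos δ + cos φ₁ sin δ cos θ)
   = arcsin(0.83352·0.78638 + 0.55248·0.61774·-0.46330) = 29.82480°
λ₂ = λ₁ + atan2(sin θ sin δ cos φ₁, cos δ − sin φ₁ sin φ₂) = -82.06519°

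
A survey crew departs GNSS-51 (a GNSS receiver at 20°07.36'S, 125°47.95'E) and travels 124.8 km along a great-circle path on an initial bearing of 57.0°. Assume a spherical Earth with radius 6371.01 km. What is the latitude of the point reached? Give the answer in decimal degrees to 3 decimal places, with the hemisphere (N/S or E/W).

19.509°S

GNSS-51: φ = -20.12267°, λ = +125.79917°
δ = d/R = 124.8/6371.01 = 0.019589 rad
φ₂ = arcsin(sin φ₁ cos δ + cos φ₁ sin δ cos θ)
   = arcsin(-0.34403·0.99981 + 0.93896·0.01959·0.54464) = -19.50860°
λ₂ = λ₁ + atan2(sin θ sin δ cos φ₁, cos δ − sin φ₁ sin φ₂) = 126.79777°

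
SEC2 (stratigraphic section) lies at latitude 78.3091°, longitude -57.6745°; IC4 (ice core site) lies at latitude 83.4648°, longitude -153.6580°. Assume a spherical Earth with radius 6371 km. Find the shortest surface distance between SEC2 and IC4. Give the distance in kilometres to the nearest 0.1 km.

Δφ = 5.1557°,  Δλ = -95.9835°
a = sin²(Δφ/2) + cos φ₁ cos φ₂ sin²(Δλ/2) = 0.014756
c = 2·arcsin(√a) = 0.243551 rad = 13.9544°
d = R·c = 6371 × 0.243551 = 1551.7 km

1551.7 km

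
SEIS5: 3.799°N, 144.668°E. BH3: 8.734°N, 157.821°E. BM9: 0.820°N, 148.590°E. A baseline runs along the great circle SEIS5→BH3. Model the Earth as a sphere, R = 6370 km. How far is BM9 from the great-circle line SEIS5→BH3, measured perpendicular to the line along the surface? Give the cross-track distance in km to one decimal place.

466.2 km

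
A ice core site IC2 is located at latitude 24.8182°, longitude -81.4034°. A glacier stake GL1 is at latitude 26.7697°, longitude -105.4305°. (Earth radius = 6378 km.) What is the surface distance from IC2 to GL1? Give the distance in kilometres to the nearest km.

2414 km

Δφ = 1.9515°,  Δλ = -24.0271°
a = sin²(Δφ/2) + cos φ₁ cos φ₂ sin²(Δλ/2) = 0.035398
c = 2·arcsin(√a) = 0.378543 rad = 21.6889°
d = R·c = 6378 × 0.378543 = 2414.3 km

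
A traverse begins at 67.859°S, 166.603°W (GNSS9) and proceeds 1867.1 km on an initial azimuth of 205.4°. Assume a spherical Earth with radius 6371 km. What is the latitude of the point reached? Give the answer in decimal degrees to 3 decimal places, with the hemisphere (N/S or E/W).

80.103°S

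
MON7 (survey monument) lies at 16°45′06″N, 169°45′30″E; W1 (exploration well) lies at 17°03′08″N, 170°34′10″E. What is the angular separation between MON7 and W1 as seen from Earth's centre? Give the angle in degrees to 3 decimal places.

MON7: φ = +16.75167°, λ = +169.75833°
W1: φ = +17.05222°, λ = +170.56944°
Δφ = 0.3006°,  Δλ = 0.8111°
a = sin²(Δφ/2) + cos φ₁ cos φ₂ sin²(Δλ/2) = 0.000053
c = 2·arcsin(√a) = 0.014525 rad = 0.8322°

0.832°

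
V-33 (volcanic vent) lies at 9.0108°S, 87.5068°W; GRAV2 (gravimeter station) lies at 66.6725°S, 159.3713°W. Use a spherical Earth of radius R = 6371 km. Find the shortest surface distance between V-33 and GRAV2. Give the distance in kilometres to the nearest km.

8295 km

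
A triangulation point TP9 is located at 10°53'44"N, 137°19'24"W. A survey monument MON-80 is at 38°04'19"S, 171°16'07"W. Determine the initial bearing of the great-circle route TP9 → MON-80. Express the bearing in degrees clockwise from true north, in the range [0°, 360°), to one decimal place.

TP9: φ = +10.89556°, λ = -137.32333°
MON-80: φ = -38.07194°, λ = -171.26861°
Δλ = -33.9453°
y = sin Δλ · cos φ₂ = -0.439594
x = cos φ₁ sin φ₂ − sin φ₁ cos φ₂ cos Δλ = -0.728977
θ = atan2(y, x) = -148.9088° → 211.0912° (mod 360°)

211.1°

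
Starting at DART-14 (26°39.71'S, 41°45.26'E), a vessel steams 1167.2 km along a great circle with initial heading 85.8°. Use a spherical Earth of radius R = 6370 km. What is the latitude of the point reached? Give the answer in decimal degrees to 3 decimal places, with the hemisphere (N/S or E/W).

DART-14: φ = -26.66183°, λ = +41.75433°
δ = d/R = 1167.2/6370 = 0.183234 rad
φ₂ = arcsin(sin φ₁ cos δ + cos φ₁ sin δ cos θ)
   = arcsin(-0.44872·0.98326 + 0.89367·0.18221·0.07324) = -25.42227°
λ₂ = λ₁ + atan2(sin θ sin δ cos φ₁, cos δ − sin φ₁ sin φ₂) = 53.36170°

25.422°S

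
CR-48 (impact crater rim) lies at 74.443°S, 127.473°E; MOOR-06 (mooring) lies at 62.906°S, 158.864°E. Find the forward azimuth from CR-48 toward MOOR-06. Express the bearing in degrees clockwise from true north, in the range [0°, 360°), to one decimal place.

Δλ = 31.3910°
y = sin Δλ · cos φ₂ = 0.237234
x = cos φ₁ sin φ₂ − sin φ₁ cos φ₂ cos Δλ = 0.135780
θ = atan2(y, x) = 60.2155° → 60.2155° (mod 360°)

60.2°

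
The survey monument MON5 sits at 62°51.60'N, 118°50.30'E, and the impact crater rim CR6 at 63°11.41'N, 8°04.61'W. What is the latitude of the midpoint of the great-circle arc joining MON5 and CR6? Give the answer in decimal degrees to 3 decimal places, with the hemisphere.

MON5: φ = +62.86000°, λ = +118.83833°
CR6: φ = +63.19017°, λ = -8.07683°
Bx = cos φ₂ cos Δλ = -0.270903,  By = cos φ₂ sin Δλ = -0.360611
φₘ = atan2(sin φ₁ + sin φ₂, √((cos φ₁ + Bx)² + By²)) = 77.18581°
λₘ = λ₁ + atan2(By, cos φ₁ + Bx) = 56.03006°

77.186°N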